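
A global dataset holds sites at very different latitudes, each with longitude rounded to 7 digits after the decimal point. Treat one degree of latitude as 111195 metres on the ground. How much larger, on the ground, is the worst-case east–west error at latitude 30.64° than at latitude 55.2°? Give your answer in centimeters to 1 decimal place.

0.2 centimeters

Rounding to 7 decimal places leaves the longitude within ±5e-08° of the true value.
At 30.64°: 5e-08° × 111195 × cos 30.64° = 5e-08 × 111195 × 0.8604 ≈ 0.0047835 m.
At 55.2°: 5e-08° × 111195 × cos 55.2° = 5e-08 × 111195 × 0.5707 ≈ 0.003173 m.
So the lower-latitude error exceeds the higher by 0.0047835 − 0.003173 = 0.0016105 m.
That is 0.00161051 m = 0.16105 cm.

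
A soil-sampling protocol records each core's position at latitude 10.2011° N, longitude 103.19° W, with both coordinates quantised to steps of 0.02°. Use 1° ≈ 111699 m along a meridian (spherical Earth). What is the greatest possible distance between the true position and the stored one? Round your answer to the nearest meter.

With a 0.02° grid the true value lies within half a step, ±0.02°/2 = ±0.01°, of the stored one.
Latitude error → 0.01 × 111699 = 1116.99 m along the meridian.
Longitude error → 0.01 × 111699 × cos 10.2011° = 0.01 × 111699 × 0.9842 ≈ 1099.33 m.
Worst case both components are at the extreme and orthogonal: √(1116.99² + 1099.33²) ≈ 1567.23 m.

1567 meters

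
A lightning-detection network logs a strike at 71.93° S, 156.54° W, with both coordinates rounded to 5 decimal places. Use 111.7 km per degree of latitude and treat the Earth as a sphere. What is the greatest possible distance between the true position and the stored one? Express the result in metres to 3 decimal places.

0.585 metres

Rounding to 5 decimal places leaves each coordinate within ±5e-06° of the true value.
N–S: 5e-06° × 111700 m/° = 0.5585 m.
East–west component at 71.93°: 5e-06° × 111700 × cos 71.93° ≈ 5e-06 × 34647 ≈ 0.173235 m.
The two errors are perpendicular, so the maximum displacement is √(0.5585² + 0.173235²) ≈ 0.58475 m.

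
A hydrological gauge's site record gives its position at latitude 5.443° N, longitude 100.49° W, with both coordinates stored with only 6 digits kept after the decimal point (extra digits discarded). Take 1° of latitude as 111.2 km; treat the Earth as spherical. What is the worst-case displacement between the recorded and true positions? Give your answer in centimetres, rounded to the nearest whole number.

Truncating at 6 decimal places can drop up to a full unit in the last place, so each coordinate may be off by as much as 1e-06°.
North–south component: 1e-06° × 111200 = 0.1112 m.
E–W at 5.443°: 1e-06° × 111200 × cos 5.443° = 1e-06 × 111200 × 0.9955 ≈ 0.110699 m.
Combining orthogonally: (0.1112² + 0.110699²)^½ ≈ 0.156906 m.
That is 0.156906 m = 15.691 cm.

16 centimetres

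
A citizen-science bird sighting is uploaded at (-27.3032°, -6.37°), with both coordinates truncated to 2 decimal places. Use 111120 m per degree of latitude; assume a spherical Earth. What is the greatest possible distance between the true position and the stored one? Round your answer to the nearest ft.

4877 ft

Truncating at 2 decimal places can drop up to a full unit in the last place, so each coordinate may be off by as much as 0.01°.
Latitude error → 0.01 × 111120 = 1111.2 m along the meridian.
E–W at 27.3032°: 0.01° × 111120 × cos 27.3032° = 0.01 × 111120 × 0.8886 ≈ 987.403 m.
Worst case both components are at the extreme and orthogonal: √(1111.2² + 987.403²) ≈ 1486.52 m.
In feet: 1486.52 m ÷ 0.3048 ≈ 4877 ft.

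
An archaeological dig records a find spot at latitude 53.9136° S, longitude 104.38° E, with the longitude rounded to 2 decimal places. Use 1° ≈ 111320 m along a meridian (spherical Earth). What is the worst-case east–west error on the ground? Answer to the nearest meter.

Rounding to 2 decimal places leaves the longitude within ±0.005° of the true value.
Parallels shrink by cos φ, so at 53.9136° a degree of longitude is 111320 × 0.5890 ≈ 65568 m.
So at most 0.005° × 65568 ≈ 327.84 m east–west.

328 meters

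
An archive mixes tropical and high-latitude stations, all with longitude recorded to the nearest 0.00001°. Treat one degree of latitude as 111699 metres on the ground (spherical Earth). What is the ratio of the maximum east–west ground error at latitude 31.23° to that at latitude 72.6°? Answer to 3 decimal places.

2.859

Rounding to 5 decimal places leaves the longitude within ±5e-06° of the true value.
At 31.23°: 5e-06° × 111699 × cos 31.23° = 5e-06 × 111699 × 0.8551 ≈ 0.47757 m.
Error at 72.6° = 5e-06° × 111699 × cos 72.6° ≈ 0.5585 × 0.2990 = 0.16701 m.
The ratio reduces to cos 31.23° / cos 72.6° = 0.8551/0.2990 ≈ 2.8595.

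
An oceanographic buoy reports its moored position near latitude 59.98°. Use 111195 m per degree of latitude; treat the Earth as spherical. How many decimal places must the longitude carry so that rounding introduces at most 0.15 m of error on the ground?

At 59.98° one degree of longitude covers 111195 × cos 59.98° ≈ 111195 × 0.5003 ≈ 55631.1 m.
N decimal places → at most half a unit in the last place, 0.5 × 10⁻ᴺ° = 55631.1/2 × 10⁻ᴺ m.
Need 0.5 × 55631.1 × 10⁻ᴺ ≤ 0.15 → 10⁻ᴺ ≤ 5.393e-06, so N ≥ 5.27.
At 5 places the error can reach 0.278 m, but 6 places keeps it to 0.0278 m.

6 decimal places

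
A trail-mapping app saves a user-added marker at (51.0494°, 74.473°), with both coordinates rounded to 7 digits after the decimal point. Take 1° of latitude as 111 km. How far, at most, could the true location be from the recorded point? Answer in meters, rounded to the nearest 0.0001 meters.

0.0066 meters

Rounding to 7 decimal places leaves each coordinate within ±5e-08° of the true value.
N–S: 5e-08° × 111000 m/° = 0.00555 m.
Longitude error → 5e-08 × 111000 × cos 51.0494° = 5e-08 × 111000 × 0.6287 ≈ 0.00348901 m.
Worst case both components are at the extreme and orthogonal: √(0.00555² + 0.00348901²) ≈ 0.00655558 m.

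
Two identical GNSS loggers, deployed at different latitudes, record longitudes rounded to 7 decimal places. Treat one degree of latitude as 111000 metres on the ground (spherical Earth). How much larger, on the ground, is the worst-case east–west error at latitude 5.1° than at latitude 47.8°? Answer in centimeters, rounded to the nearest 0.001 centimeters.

0.180 centimeters

Rounding to 7 decimal places leaves the longitude within ±5e-08° of the true value.
At 5.1°: 5e-08° × 111000 × cos 5.1° = 5e-08 × 111000 × 0.9960 ≈ 0.005528 m.
Error at 47.8° = 5e-08° × 111000 × cos 47.8° ≈ 0.00555 × 0.6717 = 0.003728 m.
Difference: 0.005528 − 0.003728 = 0.0018 m.
That is 0.00179998 m = 0.18 cm.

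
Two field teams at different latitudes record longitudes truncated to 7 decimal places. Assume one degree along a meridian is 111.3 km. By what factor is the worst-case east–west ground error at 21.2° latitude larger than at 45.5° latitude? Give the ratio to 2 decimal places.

Truncating at 7 decimal places can drop up to a full unit in the last place, so the longitude may be off by as much as 1e-07°.
At 21.2°: 1e-07° × 111300 × cos 21.2° = 1e-07 × 111300 × 0.9323 ≈ 0.010377 m.
At 45.5°: 1e-07° × 111300 × cos 45.5° = 1e-07 × 111300 × 0.7009 ≈ 0.0078011 m.
Ratio: 0.010377 / 0.0078011 = cos 21.2° / cos 45.5° ≈ 1.3302.

1.33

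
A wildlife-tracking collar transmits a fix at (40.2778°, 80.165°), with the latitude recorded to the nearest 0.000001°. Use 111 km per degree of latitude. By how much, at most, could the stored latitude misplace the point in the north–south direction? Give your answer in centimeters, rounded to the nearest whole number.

Rounding to 6 decimal places leaves the latitude within ±5e-07° of the true value.
Along the meridian that is 5e-07° × 111000 m/° = 0.0555 m.
That is 0.0555 m = 5.55 cm.

6 centimeters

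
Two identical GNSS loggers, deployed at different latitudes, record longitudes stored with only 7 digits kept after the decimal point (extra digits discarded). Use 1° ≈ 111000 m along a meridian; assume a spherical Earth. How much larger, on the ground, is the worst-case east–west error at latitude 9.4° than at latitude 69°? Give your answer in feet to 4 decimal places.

0.0229 feet

Truncating at 7 decimal places can drop up to a full unit in the last place, so the longitude may be off by as much as 1e-07°.
At 9.4°: 1e-07° × 111000 × cos 9.4° = 1e-07 × 111000 × 0.9866 ≈ 0.010951 m.
At 69°: 1e-07° × 111000 × cos 69° = 1e-07 × 111000 × 0.3584 ≈ 0.0039779 m.
So the lower-latitude error exceeds the higher by 0.010951 − 0.0039779 = 0.0069731 m.
In feet: 0.00697307 m ÷ 0.3048 ≈ 0.022878 ft.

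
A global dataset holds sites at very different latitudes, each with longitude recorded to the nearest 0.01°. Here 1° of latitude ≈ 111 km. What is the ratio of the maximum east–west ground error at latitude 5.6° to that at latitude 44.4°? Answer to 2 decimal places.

1.39

Rounding to 2 decimal places leaves the longitude within ±0.005° of the true value.
Error at 5.6° = 0.005° × 111000 × cos 5.6° ≈ 555 × 0.9952 = 552.35 m.
Error at 44.4° = 0.005° × 111000 × cos 44.4° ≈ 555 × 0.7145 = 396.53 m.
The ratio reduces to cos 5.6° / cos 44.4° = 0.9952/0.7145 ≈ 1.3930.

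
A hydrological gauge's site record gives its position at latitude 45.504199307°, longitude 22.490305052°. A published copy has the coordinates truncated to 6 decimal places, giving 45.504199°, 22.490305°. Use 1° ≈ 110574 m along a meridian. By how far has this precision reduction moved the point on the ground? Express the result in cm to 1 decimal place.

Δlat = 45.504199307 − 45.504199 = +0.000000307°; Δlon = 22.490305052 − 22.490305 = +0.000000052°.
North–south shift: 0.000000307 × 110574 = 0.0339462 m.
E–W at 45.5042°: 0.000000052° × 110574 × cos 45.5042° = 0.000000052 × 110574 × 0.7009 ≈ 0.00402982 m.
Hypotenuse of the two orthogonal shifts: √(0.0339462² + 0.00402982²) = 0.0341846 m.
That is 0.0341846 m = 3.4185 cm.

3.4 cm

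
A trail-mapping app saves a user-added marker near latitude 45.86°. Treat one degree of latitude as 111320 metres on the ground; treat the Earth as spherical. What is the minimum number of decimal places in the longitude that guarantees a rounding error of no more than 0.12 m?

6 decimal places

At 45.86° one degree of longitude covers 111320 × cos 45.86° ≈ 111320 × 0.6964 ≈ 77524.8 m.
With N decimal places the half-ulp bound is 0.5·10⁻ᴺ°, or 0.5·10⁻ᴺ × 77524.8 m on the ground.
Setting 38762.4 × 10⁻ᴺ ≤ 0.12 gives 10ᴺ ≥ 3.23e+05, i.e. N ≥ 5.51.
N = 5 would give 0.388 m (too coarse); N = 6 gives 0.0388 m ≤ 0.12 m.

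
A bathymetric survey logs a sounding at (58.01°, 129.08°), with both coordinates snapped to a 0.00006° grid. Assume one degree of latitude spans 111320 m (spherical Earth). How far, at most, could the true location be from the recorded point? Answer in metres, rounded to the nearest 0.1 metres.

With a 0.00006° grid the true value lies within half a step, ±0.00006°/2 = ±3e-05°, of the stored one.
N–S: 3e-05° × 111320 m/° = 3.3396 m.
East–west component at 58.01°: 3e-05° × 111320 × cos 58.01° ≈ 3e-05 × 58974.1 ≈ 1.76922 m.
Combining orthogonally: (3.3396² + 1.76922²)^½ ≈ 3.7793 m.

3.8 metres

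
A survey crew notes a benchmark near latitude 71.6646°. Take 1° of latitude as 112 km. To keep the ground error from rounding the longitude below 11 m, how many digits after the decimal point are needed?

At 71.6646° one degree of longitude covers 112000 × cos 71.6646° ≈ 112000 × 0.3146 ≈ 35232.8 m.
N decimal places → at most half a unit in the last place, 0.5 × 10⁻ᴺ° = 35232.8/2 × 10⁻ᴺ m.
Setting 17616.4 × 10⁻ᴺ ≤ 11 gives 10ᴺ ≥ 1601, i.e. N ≥ 3.20.
So 4 decimal places suffice (1.76 m); 3 would allow up to 17.6 m.

4 decimal places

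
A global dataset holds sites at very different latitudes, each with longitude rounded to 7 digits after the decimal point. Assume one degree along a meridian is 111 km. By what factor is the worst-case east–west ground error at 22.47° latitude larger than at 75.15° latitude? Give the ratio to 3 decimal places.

3.606

Rounding to 7 decimal places leaves the longitude within ±5e-08° of the true value.
Error at 22.47° = 5e-08° × 111000 × cos 22.47° ≈ 0.00555 × 0.9241 = 0.0051286 m.
At 75.15°: 5e-08° × 111000 × cos 75.15° = 5e-08 × 111000 × 0.2563 ≈ 0.0014224 m.
The ratio reduces to cos 22.47° / cos 75.15° = 0.9241/0.2563 ≈ 3.6056.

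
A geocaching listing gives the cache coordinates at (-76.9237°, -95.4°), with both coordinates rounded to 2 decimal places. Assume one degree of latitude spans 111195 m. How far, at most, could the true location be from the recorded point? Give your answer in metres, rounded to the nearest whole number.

570 metres

Rounding to 2 decimal places leaves each coordinate within ±0.005° of the true value.
N–S: 0.005° × 111195 m/° = 555.975 m.
E–W at 76.9237°: 0.005° × 111195 × cos 76.9237° = 0.005 × 111195 × 0.2262 ≈ 125.788 m.
The two errors are perpendicular, so the maximum displacement is √(555.975² + 125.788²) ≈ 570.027 m.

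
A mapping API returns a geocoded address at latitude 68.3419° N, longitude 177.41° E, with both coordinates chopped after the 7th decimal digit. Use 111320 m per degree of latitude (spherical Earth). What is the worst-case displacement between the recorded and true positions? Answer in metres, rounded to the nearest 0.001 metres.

0.012 metres

Truncating at 7 decimal places can drop up to a full unit in the last place, so each coordinate may be off by as much as 1e-07°.
North–south component: 1e-07° × 111320 = 0.011132 m.
E–W at 68.3419°: 1e-07° × 111320 × cos 68.3419° = 1e-07 × 111320 × 0.3691 ≈ 0.00410846 m.
The two errors are perpendicular, so the maximum displacement is √(0.011132² + 0.00410846²) ≈ 0.011866 m.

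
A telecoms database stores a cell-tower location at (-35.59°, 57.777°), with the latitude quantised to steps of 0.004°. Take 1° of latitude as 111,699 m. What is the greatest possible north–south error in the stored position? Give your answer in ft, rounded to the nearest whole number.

733 ft

With a 0.004° grid the true value lies within half a step, ±0.004°/2 = ±0.002°, of the stored one.
Along the meridian that is 0.002° × 111699 m/° = 223.398 m.
In feet: 223.398 m ÷ 0.3048 ≈ 732.93 ft.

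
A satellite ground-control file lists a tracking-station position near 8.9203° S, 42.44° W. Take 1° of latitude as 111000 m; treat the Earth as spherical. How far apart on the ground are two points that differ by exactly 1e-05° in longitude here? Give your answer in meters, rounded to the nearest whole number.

One degree of longitude here spans 111000 × cos 8.9203° = 111000 × 0.9879 ≈ 109657 m; 1e-05° of that is 1.09657 m.

1 meters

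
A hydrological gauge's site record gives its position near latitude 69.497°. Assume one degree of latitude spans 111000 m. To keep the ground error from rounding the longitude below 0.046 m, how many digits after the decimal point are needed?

At 69.497° one degree of longitude covers 111000 × cos 69.497° ≈ 111000 × 0.3503 ≈ 38878.5 m.
N decimal places → at most half a unit in the last place, 0.5 × 10⁻ᴺ° = 38878.5/2 × 10⁻ᴺ m.
Need 0.5 × 38878.5 × 10⁻ᴺ ≤ 0.046 → 10⁻ᴺ ≤ 2.366e-06, so N ≥ 5.63.
At 5 places the error can reach 0.194 m, but 6 places keeps it to 0.0194 m.

6 decimal places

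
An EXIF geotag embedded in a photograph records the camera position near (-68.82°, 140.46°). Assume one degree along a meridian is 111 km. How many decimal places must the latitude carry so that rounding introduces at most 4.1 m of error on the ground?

One degree of latitude covers 111000 m.
Rounding to N decimal places gives at most 0.5 × 10⁻ᴺ degrees of error, i.e. 0.5 × 10⁻ᴺ × 111000 m.
Need 0.5 × 111000 × 10⁻ᴺ ≤ 4.1 → 10⁻ᴺ ≤ 7.387e-05, so N ≥ 4.13.
N = 4 would give 5.55 m (too coarse); N = 5 gives 0.555 m ≤ 4.1 m.

5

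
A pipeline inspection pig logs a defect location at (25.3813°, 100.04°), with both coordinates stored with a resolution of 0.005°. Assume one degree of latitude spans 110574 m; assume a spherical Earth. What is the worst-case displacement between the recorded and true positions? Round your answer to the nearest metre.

With a 0.005° grid the true value lies within half a step, ±0.005°/2 = ±0.0025°, of the stored one.
N–S: 0.0025° × 110574 m/° = 276.435 m.
East–west component at 25.3813°: 0.0025° × 110574 × cos 25.3813° ≈ 0.0025 × 99900.9 ≈ 249.752 m.
Worst case both components are at the extreme and orthogonal: √(276.435² + 249.752²) ≈ 372.549 m.

373 metres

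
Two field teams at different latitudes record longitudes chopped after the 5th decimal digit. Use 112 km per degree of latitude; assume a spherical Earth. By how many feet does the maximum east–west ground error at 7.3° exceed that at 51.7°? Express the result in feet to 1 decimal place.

Truncating at 5 decimal places can drop up to a full unit in the last place, so the longitude may be off by as much as 1e-05°.
Error at 7.3° = 1e-05° × 112000 × cos 7.3° ≈ 1.12 × 0.9919 = 1.1109 m.
Error at 51.7° = 1e-05° × 112000 × cos 51.7° ≈ 1.12 × 0.6198 = 0.69415 m.
So the lower-latitude error exceeds the higher by 1.1109 − 0.69415 = 0.41677 m.
Converting: 0.416769 m × 3.2808 ft/m ≈ 1.3674 ft.

1.4 feet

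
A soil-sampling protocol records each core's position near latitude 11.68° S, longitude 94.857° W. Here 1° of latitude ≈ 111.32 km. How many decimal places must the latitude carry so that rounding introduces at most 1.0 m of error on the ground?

One degree of latitude covers 111320 m.
N decimal places → at most half a unit in the last place, 0.5 × 10⁻ᴺ° = 111320/2 × 10⁻ᴺ m.
Need 0.5 × 111320 × 10⁻ᴺ ≤ 1.0 → 10⁻ᴺ ≤ 1.797e-05, so N ≥ 4.75.
At 4 places the error can reach 5.57 m, but 5 places keeps it to 0.557 m.

5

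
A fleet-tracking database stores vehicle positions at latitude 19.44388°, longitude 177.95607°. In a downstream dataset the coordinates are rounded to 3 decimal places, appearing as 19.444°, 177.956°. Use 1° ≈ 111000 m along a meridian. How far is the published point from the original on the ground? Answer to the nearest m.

The latitude changed by -0.00012° and the longitude by +0.00007°.
North–south shift: -0.00012 × 111000 = -13.32 m.
East–west at this latitude: 0.00007° × 111000 × cos 19.444° ≈ 0.00007 × 104669 = 7.32686 m.
Combined displacement = (13.32² + 7.32686²)^½ ≈ 15.2021 m.

15 m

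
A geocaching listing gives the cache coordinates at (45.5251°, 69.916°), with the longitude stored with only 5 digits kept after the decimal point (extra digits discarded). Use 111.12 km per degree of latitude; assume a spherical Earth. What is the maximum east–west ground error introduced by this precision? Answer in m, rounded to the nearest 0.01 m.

Truncating at 5 decimal places can drop up to a full unit in the last place, so the longitude may be off by as much as 1e-05°.
One degree of longitude at 45.5251° is 111120 × cos 45.5251° ≈ 111120 × 0.7006 = 77850.3 m.
East–west error: 1e-05° × 77850.3 m/° ≈ 0.778503 m.

0.78 m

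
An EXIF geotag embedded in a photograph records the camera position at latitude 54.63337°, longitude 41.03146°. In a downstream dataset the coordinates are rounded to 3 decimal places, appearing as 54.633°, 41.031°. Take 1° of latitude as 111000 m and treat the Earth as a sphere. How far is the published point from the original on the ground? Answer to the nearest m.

51 m

The latitude changed by +0.00037° and the longitude by +0.00046°.
North–south shift: 0.00037 × 111000 = 41.07 m.
East–west at this latitude: 0.00046° × 111000 × cos 54.633° ≈ 0.00046 × 64248.1 = 29.5541 m.
Combined displacement = (41.07² + 29.5541²)^½ ≈ 50.5983 m.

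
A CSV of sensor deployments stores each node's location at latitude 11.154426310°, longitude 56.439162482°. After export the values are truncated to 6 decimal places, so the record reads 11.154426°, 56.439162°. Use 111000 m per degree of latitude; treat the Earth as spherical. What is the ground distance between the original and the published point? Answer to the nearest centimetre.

6 centimetres

The latitude changed by +0.000000310° and the longitude by +0.000000482°.
N–S: 0.000000310° × 111000 m/° = 0.03441 m.
E–W at 11.1544°: 0.000000482° × 111000 × cos 11.1544° = 0.000000482 × 111000 × 0.9811 ≈ 0.0524913 m.
Combined displacement = (0.03441² + 0.0524913²)^½ ≈ 0.0627645 m.
That is 0.0627645 m = 6.2765 cm.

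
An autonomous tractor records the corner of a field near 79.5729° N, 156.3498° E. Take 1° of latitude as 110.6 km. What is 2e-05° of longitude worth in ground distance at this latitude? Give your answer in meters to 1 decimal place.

2e-05° of longitude at 79.5729° is 2e-05 × 110600 × cos 79.5729° ≈ 2e-05 × 20016.9 = 0.400337 m.

0.4 meters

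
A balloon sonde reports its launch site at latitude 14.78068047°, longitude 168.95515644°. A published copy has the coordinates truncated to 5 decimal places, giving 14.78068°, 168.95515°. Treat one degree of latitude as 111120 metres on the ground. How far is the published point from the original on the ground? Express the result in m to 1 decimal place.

The latitude changed by +0.00000047° and the longitude by +0.00000644°.
N–S: 0.00000047° × 111120 m/° = 0.0522264 m.
E–W at 14.7807°: 0.00000644° × 111120 × cos 14.7807° = 0.00000644 × 111120 × 0.9669 ≈ 0.691933 m.
Combined displacement = (0.0522264² + 0.691933²)^½ ≈ 0.693901 m.

0.7 m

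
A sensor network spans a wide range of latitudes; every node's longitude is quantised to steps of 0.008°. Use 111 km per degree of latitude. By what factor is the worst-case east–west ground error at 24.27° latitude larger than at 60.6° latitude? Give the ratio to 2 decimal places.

1.86

With a 0.008° grid the true value lies within half a step, ±0.008°/2 = ±0.004°, of the stored one.
At 24.27°: 0.004° × 111000 × cos 24.27° = 0.004 × 111000 × 0.9116 ≈ 404.76 m.
Error at 60.6° = 0.004° × 111000 × cos 60.6° ≈ 444 × 0.4909 = 217.96 m.
The ratio reduces to cos 24.27° / cos 60.6° = 0.9116/0.4909 ≈ 1.8570.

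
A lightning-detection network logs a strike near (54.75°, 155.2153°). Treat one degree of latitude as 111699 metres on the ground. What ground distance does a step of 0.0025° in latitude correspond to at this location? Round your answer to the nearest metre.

279 metres

0.0025° × 111699 m/° = 279.248 m.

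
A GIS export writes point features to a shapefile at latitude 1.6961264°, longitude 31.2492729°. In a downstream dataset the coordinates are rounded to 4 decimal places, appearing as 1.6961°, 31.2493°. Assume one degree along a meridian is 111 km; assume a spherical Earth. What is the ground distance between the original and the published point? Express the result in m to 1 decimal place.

Δlat = 1.6961264 − 1.6961 = +0.0000264°; Δlon = 31.2492729 − 31.2493 = -0.0000271°.
North–south shift: 0.0000264 × 111000 = 2.9304 m.
E–W at 1.6961°: -0.0000271° × 111000 × cos 1.6961° = -0.0000271 × 111000 × 0.9996 ≈ -3.00678 m.
Hypotenuse of the two orthogonal shifts: √(2.9304² + 3.00678²) = 4.19857 m.

4.2 m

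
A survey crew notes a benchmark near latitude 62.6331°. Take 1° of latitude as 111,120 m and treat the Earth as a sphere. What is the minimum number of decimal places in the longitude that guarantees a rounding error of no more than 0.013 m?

7 decimal places

At 62.6331° one degree of longitude covers 111120 × cos 62.6331° ≈ 111120 × 0.4597 ≈ 51080.4 m.
Rounding to N decimal places gives at most 0.5 × 10⁻ᴺ degrees of error, i.e. 0.5 × 10⁻ᴺ × 51080.4 m.
Setting 25540.2 × 10⁻ᴺ ≤ 0.013 gives 10ᴺ ≥ 1.965e+06, i.e. N ≥ 6.29.
So 7 decimal places suffice (0.00255 m); 6 would allow up to 0.0255 m.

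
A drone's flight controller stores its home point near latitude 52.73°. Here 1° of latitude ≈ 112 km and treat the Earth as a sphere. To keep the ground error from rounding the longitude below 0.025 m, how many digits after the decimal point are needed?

At 52.73° one degree of longitude covers 112000 × cos 52.73° ≈ 112000 × 0.6056 ≈ 67824 m.
N decimal places → at most half a unit in the last place, 0.5 × 10⁻ᴺ° = 67824/2 × 10⁻ᴺ m.
Setting 33912 × 10⁻ᴺ ≤ 0.025 gives 10ᴺ ≥ 1.356e+06, i.e. N ≥ 6.13.
N = 6 would give 0.0339 m (too coarse); N = 7 gives 0.00339 m ≤ 0.025 m.

7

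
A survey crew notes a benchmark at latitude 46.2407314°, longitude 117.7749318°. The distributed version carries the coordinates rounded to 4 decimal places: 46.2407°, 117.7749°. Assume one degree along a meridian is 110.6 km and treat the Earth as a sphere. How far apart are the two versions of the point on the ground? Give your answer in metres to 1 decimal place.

Δlat = 46.2407314 − 46.2407 = +0.0000314°; Δlon = 117.7749318 − 117.7749 = +0.0000318°.
N–S: 0.0000314° × 110600 m/° = 3.47284 m.
E–W at 46.2407°: 0.0000318° × 110600 × cos 46.2407° = 0.0000318 × 110600 × 0.6916 ≈ 2.43252 m.
Combined displacement = (3.47284² + 2.43252²)^½ ≈ 4.24002 m.

4.2 metres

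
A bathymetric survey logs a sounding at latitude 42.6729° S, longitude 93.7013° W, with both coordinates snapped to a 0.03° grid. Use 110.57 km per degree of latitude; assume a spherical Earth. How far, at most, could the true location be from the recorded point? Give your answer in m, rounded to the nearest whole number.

2059 m

With a 0.03° grid the true value lies within half a step, ±0.03°/2 = ±0.015°, of the stored one.
North–south component: 0.015° × 110570 = 1658.55 m.
E–W at 42.6729°: 0.015° × 110570 × cos 42.6729° = 0.015 × 110570 × 0.7352 ≈ 1219.42 m.
The two errors are perpendicular, so the maximum displacement is √(1658.55² + 1219.42²) ≈ 2058.59 m.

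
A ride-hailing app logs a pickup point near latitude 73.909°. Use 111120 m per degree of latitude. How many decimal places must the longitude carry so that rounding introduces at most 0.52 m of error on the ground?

5 decimal places

At 73.909° one degree of longitude covers 111120 × cos 73.909° ≈ 111120 × 0.2772 ≈ 30798.4 m.
Rounding to N decimal places gives at most 0.5 × 10⁻ᴺ degrees of error, i.e. 0.5 × 10⁻ᴺ × 30798.4 m.
Need 0.5 × 30798.4 × 10⁻ᴺ ≤ 0.52 → 10⁻ᴺ ≤ 3.377e-05, so N ≥ 4.47.
At 4 places the error can reach 1.54 m, but 5 places keeps it to 0.154 m.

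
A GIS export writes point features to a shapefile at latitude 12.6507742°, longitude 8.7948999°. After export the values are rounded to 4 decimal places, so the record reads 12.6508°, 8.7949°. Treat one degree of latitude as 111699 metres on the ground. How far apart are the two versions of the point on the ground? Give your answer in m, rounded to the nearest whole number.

Δlat = 12.6507742 − 12.6508 = -0.0000258°; Δlon = 8.7948999 − 8.7949 = -0.0000001°.
North–south shift: -0.0000258 × 111699 = -2.88183 m.
East–west at this latitude: -0.0000001° × 111699 × cos 12.6508° ≈ -0.0000001 × 108987 = -0.0108987 m.
Hypotenuse of the two orthogonal shifts: √(2.88183² + 0.0108987²) = 2.88185 m.

3 m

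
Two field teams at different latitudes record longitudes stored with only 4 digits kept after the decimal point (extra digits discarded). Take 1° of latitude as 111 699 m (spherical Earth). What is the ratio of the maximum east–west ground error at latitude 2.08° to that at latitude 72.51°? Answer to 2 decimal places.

Truncating at 4 decimal places can drop up to a full unit in the last place, so the longitude may be off by as much as 0.0001°.
Error at 2.08° = 0.0001° × 111699 × cos 2.08° ≈ 11.17 × 0.9993 = 11.163 m.
Error at 72.51° = 0.0001° × 111699 × cos 72.51° ≈ 11.17 × 0.3005 = 3.357 m.
Ratio: 11.163 / 3.357 = cos 2.08° / cos 72.51° ≈ 3.3252.

3.33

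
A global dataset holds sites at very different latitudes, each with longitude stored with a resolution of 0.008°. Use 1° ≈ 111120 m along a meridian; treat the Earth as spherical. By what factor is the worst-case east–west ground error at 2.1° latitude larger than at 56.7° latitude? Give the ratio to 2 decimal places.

1.82

With a 0.008° grid the true value lies within half a step, ±0.008°/2 = ±0.004°, of the stored one.
At 2.1°: 0.004° × 111120 × cos 2.1° = 0.004 × 111120 × 0.9993 ≈ 444.18 m.
Error at 56.7° = 0.004° × 111120 × cos 56.7° ≈ 444.48 × 0.5490 = 244.03 m.
The ratio reduces to cos 2.1° / cos 56.7° = 0.9993/0.5490 ≈ 1.8202.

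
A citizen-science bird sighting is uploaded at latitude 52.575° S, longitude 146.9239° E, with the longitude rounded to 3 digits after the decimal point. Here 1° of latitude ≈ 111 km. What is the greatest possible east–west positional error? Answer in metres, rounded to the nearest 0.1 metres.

33.7 metres

Rounding to 3 decimal places leaves the longitude within ±0.0005° of the true value.
Parallels shrink by cos φ, so at 52.575° a degree of longitude is 111000 × 0.6077 ≈ 67457.2 m.
East–west error: 0.0005° × 67457.2 m/° ≈ 33.7286 m.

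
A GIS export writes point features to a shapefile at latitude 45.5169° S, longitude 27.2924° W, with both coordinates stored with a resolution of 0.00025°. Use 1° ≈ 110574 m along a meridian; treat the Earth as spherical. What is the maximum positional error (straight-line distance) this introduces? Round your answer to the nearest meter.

With a 0.00025° grid the true value lies within half a step, ±0.00025°/2 = ±0.000125°, of the stored one.
Latitude error → 0.000125 × 110574 = 13.8217 m along the meridian.
E–W at 45.5169°: 0.000125° × 110574 × cos 45.5169° = 0.000125 × 110574 × 0.7007 ≈ 9.68488 m.
The two errors are perpendicular, so the maximum displacement is √(13.8217² + 9.68488²) ≈ 16.8771 m.

17 meters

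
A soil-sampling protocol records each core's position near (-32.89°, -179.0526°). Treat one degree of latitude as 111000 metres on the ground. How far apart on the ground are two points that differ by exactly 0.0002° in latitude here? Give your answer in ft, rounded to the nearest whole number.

Along a meridian 0.0002° is 0.0002 × 111000 = 22.2 m.
Converting: 22.2 m × 3.2808 ft/m ≈ 72.835 ft.

73 ft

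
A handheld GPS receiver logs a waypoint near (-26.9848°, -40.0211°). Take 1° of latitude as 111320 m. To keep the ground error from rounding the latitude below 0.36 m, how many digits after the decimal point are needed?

One degree of latitude covers 111320 m.
N decimal places → at most half a unit in the last place, 0.5 × 10⁻ᴺ° = 111320/2 × 10⁻ᴺ m.
Setting 55660 × 10⁻ᴺ ≤ 0.36 gives 10ᴺ ≥ 1.546e+05, i.e. N ≥ 5.19.
So 6 decimal places suffice (0.0557 m); 5 would allow up to 0.557 m.

6 decimal places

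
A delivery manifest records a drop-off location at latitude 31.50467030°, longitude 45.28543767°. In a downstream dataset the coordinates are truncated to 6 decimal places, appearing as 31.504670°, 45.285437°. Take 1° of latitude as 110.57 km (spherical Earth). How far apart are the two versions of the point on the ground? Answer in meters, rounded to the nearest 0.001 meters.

0.071 meters

Δlat = 31.50467030 − 31.504670 = +0.00000030°; Δlon = 45.28543767 − 45.285437 = +0.00000067°.
N–S: 0.00000030° × 110570 m/° = 0.033171 m.
East–west at this latitude: 0.00000067° × 110570 × cos 31.5047° ≈ 0.00000067 × 94271.7 = 0.063162 m.
Combined displacement = (0.033171² + 0.063162²)^½ ≈ 0.0713426 m.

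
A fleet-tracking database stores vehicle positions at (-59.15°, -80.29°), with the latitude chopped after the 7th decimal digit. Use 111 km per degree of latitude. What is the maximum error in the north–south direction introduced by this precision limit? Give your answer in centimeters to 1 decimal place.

Truncating at 7 decimal places can drop up to a full unit in the last place, so the latitude may be off by as much as 1e-07°.
Along the meridian that is 1e-07° × 111000 m/° = 0.0111 m.
That is 0.0111 m = 1.11 cm.

1.1 centimeters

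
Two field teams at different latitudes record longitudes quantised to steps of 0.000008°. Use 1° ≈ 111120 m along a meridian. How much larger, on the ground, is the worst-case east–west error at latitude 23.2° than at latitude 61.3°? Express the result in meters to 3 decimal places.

0.195 meters

With a 0.000008° grid the true value lies within half a step, ±0.000008°/2 = ±4e-06°, of the stored one.
Error at 23.2° = 4e-06° × 111120 × cos 23.2° ≈ 0.44448 × 0.9191 = 0.40854 m.
Error at 61.3° = 4e-06° × 111120 × cos 61.3° ≈ 0.44448 × 0.4802 = 0.21345 m.
So the lower-latitude error exceeds the higher by 0.40854 − 0.21345 = 0.19509 m.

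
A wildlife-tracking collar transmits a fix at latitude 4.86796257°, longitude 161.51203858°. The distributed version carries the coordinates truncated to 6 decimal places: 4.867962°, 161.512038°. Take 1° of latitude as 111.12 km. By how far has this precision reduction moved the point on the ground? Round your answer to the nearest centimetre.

9 centimetres

Δlat = 4.86796257 − 4.867962 = +0.00000057°; Δlon = 161.51203858 − 161.512038 = +0.00000058°.
North–south shift: 0.00000057 × 111120 = 0.0633384 m.
East–west at this latitude: 0.00000058° × 111120 × cos 4.86796° ≈ 0.00000058 × 110719 = 0.0642171 m.
Hypotenuse of the two orthogonal shifts: √(0.0633384² + 0.0642171²) = 0.0901975 m.
That is 0.0901975 m = 9.0198 cm.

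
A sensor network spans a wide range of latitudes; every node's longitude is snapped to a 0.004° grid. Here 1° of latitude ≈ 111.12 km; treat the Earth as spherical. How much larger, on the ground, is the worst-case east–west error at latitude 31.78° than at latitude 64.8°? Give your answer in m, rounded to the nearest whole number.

With a 0.004° grid the true value lies within half a step, ±0.004°/2 = ±0.002°, of the stored one.
Error at 31.78° = 0.002° × 111120 × cos 31.78° ≈ 222.24 × 0.8501 = 188.92 m.
Error at 64.8° = 0.002° × 111120 × cos 64.8° ≈ 222.24 × 0.4258 = 94.625 m.
Difference: 188.92 − 94.625 = 94.296 m.

94 m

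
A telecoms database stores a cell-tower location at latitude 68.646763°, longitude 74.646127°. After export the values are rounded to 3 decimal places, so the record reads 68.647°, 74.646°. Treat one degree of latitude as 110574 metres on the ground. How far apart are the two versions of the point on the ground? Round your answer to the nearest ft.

88 ft

The latitude changed by -0.000237° and the longitude by +0.000127°.
North–south shift: -0.000237 × 110574 = -26.206 m.
East–west at this latitude: 0.000127° × 110574 × cos 68.647° ≈ 0.000127 × 40261.4 = 5.1132 m.
Combined displacement = (26.206² + 5.1132²)^½ ≈ 26.7002 m.
In feet: 26.7002 m ÷ 0.3048 ≈ 87.599 ft.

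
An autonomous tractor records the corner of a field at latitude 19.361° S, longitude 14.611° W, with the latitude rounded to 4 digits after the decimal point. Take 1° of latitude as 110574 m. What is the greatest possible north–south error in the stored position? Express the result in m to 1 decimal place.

5.5 m

Rounding to 4 decimal places leaves the latitude within ±5e-05° of the true value.
North–south distance: 5e-05° × 110574 m/° = 5.5287 m.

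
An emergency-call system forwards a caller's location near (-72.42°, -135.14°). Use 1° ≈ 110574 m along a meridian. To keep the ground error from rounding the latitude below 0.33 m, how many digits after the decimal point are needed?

One degree of latitude covers 110574 m.
Rounding to N decimal places gives at most 0.5 × 10⁻ᴺ degrees of error, i.e. 0.5 × 10⁻ᴺ × 110574 m.
Setting 55287 × 10⁻ᴺ ≤ 0.33 gives 10ᴺ ≥ 1.675e+05, i.e. N ≥ 5.22.
N = 5 would give 0.553 m (too coarse); N = 6 gives 0.0553 m ≤ 0.33 m.

6 decimal places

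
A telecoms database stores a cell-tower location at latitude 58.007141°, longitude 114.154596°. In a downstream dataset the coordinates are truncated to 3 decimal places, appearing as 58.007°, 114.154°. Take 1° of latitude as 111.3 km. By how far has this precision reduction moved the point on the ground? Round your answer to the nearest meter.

The latitude changed by +0.000141° and the longitude by +0.000596°.
North–south shift: 0.000141 × 111300 = 15.6933 m.
E–W at 58.007°: 0.000596° × 111300 × cos 58.007° = 0.000596 × 111300 × 0.5298 ≈ 35.1452 m.
Distance: √(15.6933² + 35.1452²) ≈ 38.4898 m.

38 meters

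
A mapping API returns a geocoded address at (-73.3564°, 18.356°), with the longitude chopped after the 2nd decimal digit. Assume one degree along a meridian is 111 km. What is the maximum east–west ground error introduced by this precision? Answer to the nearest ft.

1043 ft

Truncating at 2 decimal places can drop up to a full unit in the last place, so the longitude may be off by as much as 0.01°.
At latitude 73.3564° a degree of longitude spans 111000 m × cos 73.3564° = 111000 × 0.2864 ≈ 31792.3 m.
East–west error: 0.01° × 31792.3 m/° ≈ 317.923 m.
In feet: 317.923 m ÷ 0.3048 ≈ 1043.1 ft.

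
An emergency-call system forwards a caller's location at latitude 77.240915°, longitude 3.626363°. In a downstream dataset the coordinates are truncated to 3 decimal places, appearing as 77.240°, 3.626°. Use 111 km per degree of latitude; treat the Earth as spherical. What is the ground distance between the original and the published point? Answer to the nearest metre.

Δlat = 77.240915 − 77.240 = +0.000915°; Δlon = 3.626363 − 3.626 = +0.000363°.
North–south shift: 0.000915 × 111000 = 101.565 m.
E–W at 77.24°: 0.000363° × 111000 × cos 77.24° = 0.000363 × 111000 × 0.2209 ≈ 8.89942 m.
Distance: √(101.565² + 8.89942²) ≈ 101.954 m.

102 metres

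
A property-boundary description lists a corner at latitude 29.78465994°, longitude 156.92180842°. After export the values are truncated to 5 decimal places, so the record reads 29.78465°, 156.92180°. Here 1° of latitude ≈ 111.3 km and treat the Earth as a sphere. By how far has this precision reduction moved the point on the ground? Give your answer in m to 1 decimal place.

1.4 m

Δlat = 29.78465994 − 29.78465 = +0.00000994°; Δlon = 156.92180842 − 156.92180 = +0.00000842°.
North–south shift: 0.00000994 × 111300 = 1.10632 m.
East–west at this latitude: 0.00000842° × 111300 × cos 29.7846° ≈ 0.00000842 × 96597.1 = 0.813348 m.
Hypotenuse of the two orthogonal shifts: √(1.10632² + 0.813348²) = 1.37313 m.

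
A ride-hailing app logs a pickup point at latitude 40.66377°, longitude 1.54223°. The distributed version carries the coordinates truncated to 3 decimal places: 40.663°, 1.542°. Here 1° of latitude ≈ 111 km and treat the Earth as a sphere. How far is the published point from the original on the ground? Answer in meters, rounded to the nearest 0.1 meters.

87.6 meters

Δlat = 40.66377 − 40.663 = +0.00077°; Δlon = 1.54223 − 1.542 = +0.00023°.
N–S: 0.00077° × 111000 m/° = 85.47 m.
East–west at this latitude: 0.00023° × 111000 × cos 40.663° ≈ 0.00023 × 84199.6 = 19.3659 m.
Hypotenuse of the two orthogonal shifts: √(85.47² + 19.3659²) = 87.6365 m.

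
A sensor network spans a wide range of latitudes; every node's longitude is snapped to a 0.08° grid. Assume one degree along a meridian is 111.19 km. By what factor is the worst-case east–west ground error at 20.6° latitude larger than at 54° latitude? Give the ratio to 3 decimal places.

With a 0.08° grid the true value lies within half a step, ±0.08°/2 = ±0.04°, of the stored one.
Error at 20.6° = 0.04° × 111190 × cos 20.6° ≈ 4447.6 × 0.9361 = 4163.2 m.
Error at 54° = 0.04° × 111190 × cos 54° ≈ 4447.6 × 0.5878 = 2614.2 m.
Ratio: 4163.2 / 2614.2 = cos 20.6° / cos 54° ≈ 1.5925.

1.593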